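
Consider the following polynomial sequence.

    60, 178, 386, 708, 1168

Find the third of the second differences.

First differences: 118, 208, 322, 460
Second differences: 90, 114, 138
Third differences: 24, 24

138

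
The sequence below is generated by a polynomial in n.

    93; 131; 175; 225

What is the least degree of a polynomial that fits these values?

First differences: 38, 44, 50
Second differences: 6, 6
The second differences are constant, so the polynomial has degree 2.

2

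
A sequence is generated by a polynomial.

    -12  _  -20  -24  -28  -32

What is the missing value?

Using the last 4 terms:
First differences: -4, -4, -4
Constant first difference = -4.
Extend backward: -20 + 4 = -16

-16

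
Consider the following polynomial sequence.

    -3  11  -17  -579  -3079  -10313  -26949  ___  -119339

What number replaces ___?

-60007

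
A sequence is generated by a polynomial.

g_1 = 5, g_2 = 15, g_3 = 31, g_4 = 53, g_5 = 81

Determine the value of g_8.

Δ: 10, 16, 22, 28
Δ²: 6, 6, 6
The second differences are constant (6).
28 + 6 = 34;  81 + 34 = 115
34 + 6 = 40;  115 + 40 = 155
40 + 6 = 46;  155 + 46 = 201

201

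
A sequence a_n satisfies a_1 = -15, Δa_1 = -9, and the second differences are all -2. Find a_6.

-80

Build the table forward from the leading diagonal:
Δ²: -2  -2  -2  -2  -2  -2
Δ: -9  -11  -13  -15  -17  -19
a: -15  -24  -35  -48  -63  -80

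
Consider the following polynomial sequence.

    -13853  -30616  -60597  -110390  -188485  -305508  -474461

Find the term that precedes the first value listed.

-5370

-16763, -29981, -49793, -78095, -117023, -168953
-13218, -19812, -28302, -38928, -51930
-6594, -8490, -10626, -13002
-1896, -2136, -2376
-240, -240
The fifth differences are constant at -240.
Work back: -1896 + 240 = -1656;  -6594 + 1656 = -4938;  -13218 + 4938 = -8280;  -16763 + 8280 = -8483;  -13853 + 8483 = -5370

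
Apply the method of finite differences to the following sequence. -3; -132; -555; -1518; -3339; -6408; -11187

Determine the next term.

-18210

Δ: -129, -423, -963, -1821, -3069, -4779
Δ²: -294, -540, -858, -1248, -1710
Δ³: -246, -318, -390, -462
Δ⁴: -72, -72, -72
Fourth differences constant at -72.
-462 − 72 = -534;  -1710 − 534 = -2244;  -4779 − 2244 = -7023;  -11187 − 7023 = -18210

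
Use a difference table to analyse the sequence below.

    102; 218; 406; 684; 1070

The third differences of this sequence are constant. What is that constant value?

First differences: 116, 188, 278, 386
Second differences: 72, 90, 108
Third differences: 18, 18

18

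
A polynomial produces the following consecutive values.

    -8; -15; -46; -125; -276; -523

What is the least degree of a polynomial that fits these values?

3

First differences: -7, -31, -79, -151, -247
Second differences: -24, -48, -72, -96
Third differences: -24, -24, -24
The third differences are constant, so the polynomial has degree 3.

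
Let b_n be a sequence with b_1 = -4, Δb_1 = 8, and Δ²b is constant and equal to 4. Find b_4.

32

Build the table forward from the leading diagonal:
D2: 4  4  4  4
D1: 8  12  16  20
b: -4  4  16  32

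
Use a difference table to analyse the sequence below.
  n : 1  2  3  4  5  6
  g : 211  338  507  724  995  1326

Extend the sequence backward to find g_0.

120

127  169  217  271  331
42  48  54  60
6  6  6
The third differences are constant at 6.
Work back: 42 − 6 = 36;  127 − 36 = 91;  211 − 91 = 120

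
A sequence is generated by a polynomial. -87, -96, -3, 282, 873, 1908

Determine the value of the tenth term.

14088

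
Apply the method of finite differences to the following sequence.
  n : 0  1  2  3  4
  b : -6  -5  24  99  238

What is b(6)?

First differences: 1, 29, 75, 139
Second differences: 28, 46, 64
Third differences: 18, 18
Constant third difference = 18, so extend:
64 + 18 = 82;  139 + 82 = 221;  238 + 221 = 459
82 + 18 = 100;  221 + 100 = 321;  459 + 321 = 780

780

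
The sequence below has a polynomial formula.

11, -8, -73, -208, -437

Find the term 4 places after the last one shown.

-2773

First differences: -19, -65, -135, -229
Second differences: -46, -70, -94
Third differences: -24, -24
The third differences are constant (-24).
-94 − 24 = -118;  -229 − 118 = -347;  -437 − 347 = -784
-118 − 24 = -142;  -347 − 142 = -489;  -784 − 489 = -1273
-142 − 24 = -166;  -489 − 166 = -655;  -1273 − 655 = -1928
-166 − 24 = -190;  -655 − 190 = -845;  -1928 − 845 = -2773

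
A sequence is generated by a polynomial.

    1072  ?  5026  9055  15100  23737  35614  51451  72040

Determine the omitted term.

Using the last 7 terms:
Δ: 4029, 6045, 8637, 11877, 15837, 20589
Δ²: 2016, 2592, 3240, 3960, 4752
Δ³: 576, 648, 720, 792
Δ⁴: 72, 72, 72
Constant fourth difference = 72.
Extend backward: 576 − 72 = 504;  2016 − 504 = 1512;  4029 − 1512 = 2517;  5026 − 2517 = 2509

2509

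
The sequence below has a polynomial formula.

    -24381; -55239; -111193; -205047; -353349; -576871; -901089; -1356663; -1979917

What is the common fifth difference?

D1: -30858, -55954, -93854, -148302, -223522, -324218, -455574, -623254
D2: -25096, -37900, -54448, -75220, -100696, -131356, -167680
D3: -12804, -16548, -20772, -25476, -30660, -36324
D4: -3744, -4224, -4704, -5184, -5664
D5: -480, -480, -480, -480

-480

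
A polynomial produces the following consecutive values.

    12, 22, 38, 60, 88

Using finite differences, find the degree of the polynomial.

10, 16, 22, 28
6, 6, 6
The second differences are constant, so the polynomial has degree 2.

2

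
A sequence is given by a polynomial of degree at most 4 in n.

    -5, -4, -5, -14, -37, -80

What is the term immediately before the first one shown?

-2

Δ: 1  -1  -9  -23  -43
Δ²: -2  -8  -14  -20
Δ³: -6  -6  -6
The third differences are constant at -6.
Work back: -2 + 6 = 4;  1 − 4 = -3;  -5 + 3 = -2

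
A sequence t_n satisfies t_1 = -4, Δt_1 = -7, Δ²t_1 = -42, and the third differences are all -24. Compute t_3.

Build the table forward from the leading diagonal:
Third differences: -24, -24, -24
Second differences: -42, -66, -90
First differences: -7, -49, -115
t: -4, -11, -60

-60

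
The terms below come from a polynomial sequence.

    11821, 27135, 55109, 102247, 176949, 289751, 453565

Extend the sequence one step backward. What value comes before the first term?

15314, 27974, 47138, 74702, 112802, 163814
12660, 19164, 27564, 38100, 51012
6504, 8400, 10536, 12912
1896, 2136, 2376
240, 240
The fifth differences are constant at 240.
Work back: 1896 − 240 = 1656;  6504 − 1656 = 4848;  12660 − 4848 = 7812;  15314 − 7812 = 7502;  11821 − 7502 = 4319

4319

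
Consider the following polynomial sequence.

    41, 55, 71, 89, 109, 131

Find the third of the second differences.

2

Δ: 14, 16, 18, 20, 22
Δ²: 2, 2, 2, 2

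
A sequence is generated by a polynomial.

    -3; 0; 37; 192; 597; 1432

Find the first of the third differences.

First differences: 3, 37, 155, 405, 835
Second differences: 34, 118, 250, 430
Third differences: 84, 132, 180
Fourth differences: 48, 48

84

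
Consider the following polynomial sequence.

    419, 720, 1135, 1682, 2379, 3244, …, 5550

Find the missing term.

4295

Using the first 6 terms:
Δ: 301  415  547  697  865
Δ²: 114  132  150  168
Δ³: 18  18  18
Constant third difference = 18.
Extend forward: 168 + 18 = 186;  865 + 186 = 1051;  3244 + 1051 = 4295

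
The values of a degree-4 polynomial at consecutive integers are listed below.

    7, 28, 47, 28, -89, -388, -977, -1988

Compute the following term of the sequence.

-3577

21 , 19 , -19 , -117 , -299 , -589 , -1011
-2 , -38 , -98 , -182 , -290 , -422
-36 , -60 , -84 , -108 , -132
-24 , -24 , -24 , -24
Fourth differences constant at -24.
-132 − 24 = -156;  -422 − 156 = -578;  -1011 − 578 = -1589;  -1988 − 1589 = -3577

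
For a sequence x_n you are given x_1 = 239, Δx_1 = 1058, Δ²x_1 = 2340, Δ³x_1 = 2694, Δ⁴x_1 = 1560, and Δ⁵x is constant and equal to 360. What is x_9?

354447

Build the table forward from the leading diagonal:
D5: 360  360  360  360  360  360  360  360  360
D4: 1560  1920  2280  2640  3000  3360  3720  4080  4440
D3: 2694  4254  6174  8454  11094  14094  17454  21174  25254
D2: 2340  5034  9288  15462  23916  35010  49104  66558  87732
D1: 1058  3398  8432  17720  33182  57098  92108  141212  207770
x: 239  1297  4695  13127  30847  64029  121127  213235  354447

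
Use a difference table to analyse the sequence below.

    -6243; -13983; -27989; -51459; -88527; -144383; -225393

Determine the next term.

Δ: -7740  -14006  -23470  -37068  -55856  -81010
Δ²: -6266  -9464  -13598  -18788  -25154
Δ³: -3198  -4134  -5190  -6366
Δ⁴: -936  -1056  -1176
Δ⁵: -120  -120
Constant fifth difference = -120, so extend:
-1176 − 120 = -1296;  -6366 − 1296 = -7662;  -25154 − 7662 = -32816;  -81010 − 32816 = -113826;  -225393 − 113826 = -339219

-339219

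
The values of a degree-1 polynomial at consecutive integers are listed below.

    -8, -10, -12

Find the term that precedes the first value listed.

-6

-2, -2
The first differences are constant at -2.
Work back: -8 + 2 = -6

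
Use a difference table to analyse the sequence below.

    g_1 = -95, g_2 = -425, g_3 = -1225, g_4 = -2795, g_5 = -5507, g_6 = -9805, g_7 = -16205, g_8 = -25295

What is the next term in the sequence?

-37735

-330  -800  -1570  -2712  -4298  -6400  -9090
-470  -770  -1142  -1586  -2102  -2690
-300  -372  -444  -516  -588
-72  -72  -72  -72
Fourth differences constant at -72.
-588 − 72 = -660;  -2690 − 660 = -3350;  -9090 − 3350 = -12440;  -25295 − 12440 = -37735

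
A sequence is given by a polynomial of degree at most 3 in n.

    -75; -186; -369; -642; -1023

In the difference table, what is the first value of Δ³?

D1: -111, -183, -273, -381
D2: -72, -90, -108
D3: -18, -18

-18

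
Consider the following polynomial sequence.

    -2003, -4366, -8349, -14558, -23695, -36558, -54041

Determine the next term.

-77134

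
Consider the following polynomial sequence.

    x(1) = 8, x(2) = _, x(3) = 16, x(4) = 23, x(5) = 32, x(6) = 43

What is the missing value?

11

Using the last 4 terms:
Δ: 7  9  11
Δ²: 2  2
Constant second difference = 2.
Extend backward: 7 − 2 = 5;  16 − 5 = 11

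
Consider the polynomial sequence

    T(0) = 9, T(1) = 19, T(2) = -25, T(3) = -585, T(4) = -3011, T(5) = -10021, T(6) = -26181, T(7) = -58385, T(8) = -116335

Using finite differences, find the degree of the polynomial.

5

D1: 10, -44, -560, -2426, -7010, -16160, -32204, -57950
D2: -54, -516, -1866, -4584, -9150, -16044, -25746
D3: -462, -1350, -2718, -4566, -6894, -9702
D4: -888, -1368, -1848, -2328, -2808
D5: -480, -480, -480, -480
The fifth differences are constant, so the polynomial has degree 5.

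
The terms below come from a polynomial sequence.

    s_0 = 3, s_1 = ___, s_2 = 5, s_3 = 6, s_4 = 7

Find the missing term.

Using the last 3 terms:
First differences: 1, 1
Constant first difference = 1.
Extend backward: 5 − 1 = 4

4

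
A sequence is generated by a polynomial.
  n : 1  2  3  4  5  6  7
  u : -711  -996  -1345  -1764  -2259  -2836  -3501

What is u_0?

-484

-285, -349, -419, -495, -577, -665
-64, -70, -76, -82, -88
-6, -6, -6, -6
The third differences are constant at -6.
Work back: -64 + 6 = -58;  -285 + 58 = -227;  -711 + 227 = -484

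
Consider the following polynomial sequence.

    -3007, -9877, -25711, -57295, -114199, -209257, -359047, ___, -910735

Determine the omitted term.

-584371

Using the first 7 terms:
Δ: -6870  -15834  -31584  -56904  -95058  -149790
Δ²: -8964  -15750  -25320  -38154  -54732
Δ³: -6786  -9570  -12834  -16578
Δ⁴: -2784  -3264  -3744
Δ⁵: -480  -480
Constant fifth difference = -480.
Extend forward: -3744 − 480 = -4224;  -16578 − 4224 = -20802;  -54732 − 20802 = -75534;  -149790 − 75534 = -225324;  -359047 − 225324 = -584371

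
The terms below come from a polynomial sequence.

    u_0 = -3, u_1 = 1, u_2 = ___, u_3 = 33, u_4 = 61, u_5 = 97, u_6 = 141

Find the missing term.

Using the last 4 terms:
First differences: 28, 36, 44
Second differences: 8, 8
Constant second difference = 8.
Extend backward: 28 − 8 = 20;  33 − 20 = 13

13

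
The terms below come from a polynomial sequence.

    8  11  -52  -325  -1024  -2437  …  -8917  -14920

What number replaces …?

Using the first 6 terms:
Δ: 3, -63, -273, -699, -1413
Δ²: -66, -210, -426, -714
Δ³: -144, -216, -288
Δ⁴: -72, -72
Constant fourth difference = -72.
Extend forward: -288 − 72 = -360;  -714 − 360 = -1074;  -1413 − 1074 = -2487;  -2437 − 2487 = -4924

-4924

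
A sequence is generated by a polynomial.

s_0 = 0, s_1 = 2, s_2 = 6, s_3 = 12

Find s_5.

First differences: 2  4  6
Second differences: 2  2
Second differences constant at 2.
6 + 2 = 8;  12 + 8 = 20
8 + 2 = 10;  20 + 10 = 30

30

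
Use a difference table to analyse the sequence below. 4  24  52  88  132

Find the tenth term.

472

20  28  36  44
8  8  8
Constant second difference = 8, so extend:
44 + 8 = 52;  132 + 52 = 184
52 + 8 = 60;  184 + 60 = 244
60 + 8 = 68;  244 + 68 = 312
68 + 8 = 76;  312 + 76 = 388
76 + 8 = 84;  388 + 84 = 472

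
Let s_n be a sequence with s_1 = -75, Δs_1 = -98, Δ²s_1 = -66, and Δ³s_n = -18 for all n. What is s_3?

Build the table forward from the leading diagonal:
D3: -18  -18  -18
D2: -66  -84  -102
D1: -98  -164  -248
s: -75  -173  -337

-337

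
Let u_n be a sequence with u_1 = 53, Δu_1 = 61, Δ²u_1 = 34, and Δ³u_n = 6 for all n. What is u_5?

Build the table forward from the leading diagonal:
Δ³: 6  6  6  6  6
Δ²: 34  40  46  52  58
Δ: 61  95  135  181  233
u: 53  114  209  344  525

525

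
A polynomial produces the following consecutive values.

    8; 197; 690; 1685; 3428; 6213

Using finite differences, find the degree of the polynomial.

4

189, 493, 995, 1743, 2785
304, 502, 748, 1042
198, 246, 294
48, 48
The fourth differences are constant, so the polynomial has degree 4.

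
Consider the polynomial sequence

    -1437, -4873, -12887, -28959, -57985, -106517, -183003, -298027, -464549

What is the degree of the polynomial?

5

Δ: -3436, -8014, -16072, -29026, -48532, -76486, -115024, -166522
Δ²: -4578, -8058, -12954, -19506, -27954, -38538, -51498
Δ³: -3480, -4896, -6552, -8448, -10584, -12960
Δ⁴: -1416, -1656, -1896, -2136, -2376
Δ⁵: -240, -240, -240, -240
The fifth differences are constant, so the polynomial has degree 5.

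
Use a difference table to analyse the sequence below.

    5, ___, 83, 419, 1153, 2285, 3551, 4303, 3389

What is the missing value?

Using the last 7 terms:
First differences: 336, 734, 1132, 1266, 752, -914
Second differences: 398, 398, 134, -514, -1666
Third differences: 0, -264, -648, -1152
Fourth differences: -264, -384, -504
Fifth differences: -120, -120
Constant fifth difference = -120.
Extend backward: -264 + 120 = -144;  0 + 144 = 144;  398 − 144 = 254;  336 − 254 = 82;  83 − 82 = 1

1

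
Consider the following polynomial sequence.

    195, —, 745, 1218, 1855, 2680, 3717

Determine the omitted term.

Using the last 5 terms:
D1: 473  637  825  1037
D2: 164  188  212
D3: 24  24
Constant third difference = 24.
Extend backward: 164 − 24 = 140;  473 − 140 = 333;  745 − 333 = 412

412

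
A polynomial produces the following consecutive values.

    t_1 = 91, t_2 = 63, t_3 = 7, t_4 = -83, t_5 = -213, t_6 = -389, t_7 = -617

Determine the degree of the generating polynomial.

3

D1: -28, -56, -90, -130, -176, -228
D2: -28, -34, -40, -46, -52
D3: -6, -6, -6, -6
The third differences are constant, so the polynomial has degree 3.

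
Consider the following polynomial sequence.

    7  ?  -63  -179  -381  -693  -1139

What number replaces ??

Using the last 5 terms:
-116  -202  -312  -446
-86  -110  -134
-24  -24
Constant third difference = -24.
Extend backward: -86 + 24 = -62;  -116 + 62 = -54;  -63 + 54 = -9

-9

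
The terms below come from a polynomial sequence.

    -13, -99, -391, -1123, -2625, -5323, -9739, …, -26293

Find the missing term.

-16491

Using the first 7 terms:
D1: -86, -292, -732, -1502, -2698, -4416
D2: -206, -440, -770, -1196, -1718
D3: -234, -330, -426, -522
D4: -96, -96, -96
Constant fourth difference = -96.
Extend forward: -522 − 96 = -618;  -1718 − 618 = -2336;  -4416 − 2336 = -6752;  -9739 − 6752 = -16491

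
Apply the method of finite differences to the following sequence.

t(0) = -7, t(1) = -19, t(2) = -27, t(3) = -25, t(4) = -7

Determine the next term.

33

D1: -12 , -8 , 2 , 18
D2: 4 , 10 , 16
D3: 6 , 6
Third differences constant at 6.
16 + 6 = 22;  18 + 22 = 40;  -7 + 40 = 33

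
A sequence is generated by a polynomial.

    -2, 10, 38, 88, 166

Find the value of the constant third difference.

6

Δ: 12, 28, 50, 78
Δ²: 16, 22, 28
Δ³: 6, 6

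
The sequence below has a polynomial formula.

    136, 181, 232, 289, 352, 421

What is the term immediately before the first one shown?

45  51  57  63  69
6  6  6  6
The second differences are constant at 6.
Work back: 45 − 6 = 39;  136 − 39 = 97

97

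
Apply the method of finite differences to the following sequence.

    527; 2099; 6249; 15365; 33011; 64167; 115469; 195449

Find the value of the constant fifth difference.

First differences: 1572, 4150, 9116, 17646, 31156, 51302, 79980
Second differences: 2578, 4966, 8530, 13510, 20146, 28678
Third differences: 2388, 3564, 4980, 6636, 8532
Fourth differences: 1176, 1416, 1656, 1896
Fifth differences: 240, 240, 240

240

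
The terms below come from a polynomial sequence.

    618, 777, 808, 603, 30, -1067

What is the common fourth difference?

-24

D1: 159, 31, -205, -573, -1097
D2: -128, -236, -368, -524
D3: -108, -132, -156
D4: -24, -24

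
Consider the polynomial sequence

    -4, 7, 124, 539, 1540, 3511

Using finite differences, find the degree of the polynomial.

Δ: 11, 117, 415, 1001, 1971
Δ²: 106, 298, 586, 970
Δ³: 192, 288, 384
Δ⁴: 96, 96
The fourth differences are constant, so the polynomial has degree 4.

4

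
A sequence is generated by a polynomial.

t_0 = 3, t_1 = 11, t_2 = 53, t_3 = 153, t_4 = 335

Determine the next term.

623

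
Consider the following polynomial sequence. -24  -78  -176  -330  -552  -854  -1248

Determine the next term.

-1746

D1: -54 , -98 , -154 , -222 , -302 , -394
D2: -44 , -56 , -68 , -80 , -92
D3: -12 , -12 , -12 , -12
Constant third difference = -12, so extend:
-92 − 12 = -104;  -394 − 104 = -498;  -1248 − 498 = -1746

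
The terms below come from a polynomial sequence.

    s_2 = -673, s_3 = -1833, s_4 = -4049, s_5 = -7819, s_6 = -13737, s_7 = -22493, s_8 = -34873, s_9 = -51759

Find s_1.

D1: -1160, -2216, -3770, -5918, -8756, -12380, -16886
D2: -1056, -1554, -2148, -2838, -3624, -4506
D3: -498, -594, -690, -786, -882
D4: -96, -96, -96, -96
The fourth differences are constant at -96.
Work back: -498 + 96 = -402;  -1056 + 402 = -654;  -1160 + 654 = -506;  -673 + 506 = -167

-167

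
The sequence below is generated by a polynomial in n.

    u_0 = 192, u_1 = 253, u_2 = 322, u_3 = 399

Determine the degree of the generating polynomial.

61, 69, 77
8, 8
The second differences are constant, so the polynomial has degree 2.

2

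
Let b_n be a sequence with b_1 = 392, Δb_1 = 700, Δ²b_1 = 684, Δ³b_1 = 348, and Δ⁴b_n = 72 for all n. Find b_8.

34356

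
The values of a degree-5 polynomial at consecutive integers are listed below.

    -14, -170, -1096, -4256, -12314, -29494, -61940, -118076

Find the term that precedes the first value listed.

First differences: -156, -926, -3160, -8058, -17180, -32446, -56136
Second differences: -770, -2234, -4898, -9122, -15266, -23690
Third differences: -1464, -2664, -4224, -6144, -8424
Fourth differences: -1200, -1560, -1920, -2280
Fifth differences: -360, -360, -360
The fifth differences are constant at -360.
Work back: -1200 + 360 = -840;  -1464 + 840 = -624;  -770 + 624 = -146;  -156 + 146 = -10;  -14 + 10 = -4

-4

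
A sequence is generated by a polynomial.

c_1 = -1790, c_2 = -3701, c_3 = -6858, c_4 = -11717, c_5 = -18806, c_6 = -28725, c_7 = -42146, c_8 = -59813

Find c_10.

-1911, -3157, -4859, -7089, -9919, -13421, -17667
-1246, -1702, -2230, -2830, -3502, -4246
-456, -528, -600, -672, -744
-72, -72, -72, -72
The fourth differences are constant (-72).
-744 − 72 = -816;  -4246 − 816 = -5062;  -17667 − 5062 = -22729;  -59813 − 22729 = -82542
-816 − 72 = -888;  -5062 − 888 = -5950;  -22729 − 5950 = -28679;  -82542 − 28679 = -111221

-111221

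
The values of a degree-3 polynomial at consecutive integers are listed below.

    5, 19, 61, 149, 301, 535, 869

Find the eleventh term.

3565

Δ: 14, 42, 88, 152, 234, 334
Δ²: 28, 46, 64, 82, 100
Δ³: 18, 18, 18, 18
The third differences are constant (18).
100 + 18 = 118;  334 + 118 = 452;  869 + 452 = 1321
118 + 18 = 136;  452 + 136 = 588;  1321 + 588 = 1909
136 + 18 = 154;  588 + 154 = 742;  1909 + 742 = 2651
154 + 18 = 172;  742 + 172 = 914;  2651 + 914 = 3565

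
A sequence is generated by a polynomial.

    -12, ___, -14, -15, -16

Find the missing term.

Using the last 3 terms:
Δ: -1, -1
Constant first difference = -1.
Extend backward: -14 + 1 = -13

-13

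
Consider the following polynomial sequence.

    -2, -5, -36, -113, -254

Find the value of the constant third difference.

First differences: -3, -31, -77, -141
Second differences: -28, -46, -64
Third differences: -18, -18

-18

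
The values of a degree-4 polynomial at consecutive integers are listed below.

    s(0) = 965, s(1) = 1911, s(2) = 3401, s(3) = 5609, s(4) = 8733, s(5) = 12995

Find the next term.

946 , 1490 , 2208 , 3124 , 4262
544 , 718 , 916 , 1138
174 , 198 , 222
24 , 24
Constant fourth difference = 24, so extend:
222 + 24 = 246;  1138 + 246 = 1384;  4262 + 1384 = 5646;  12995 + 5646 = 18641

18641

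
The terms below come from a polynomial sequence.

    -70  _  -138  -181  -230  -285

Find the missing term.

-101

Using the last 4 terms:
-43  -49  -55
-6  -6
Constant second difference = -6.
Extend backward: -43 + 6 = -37;  -138 + 37 = -101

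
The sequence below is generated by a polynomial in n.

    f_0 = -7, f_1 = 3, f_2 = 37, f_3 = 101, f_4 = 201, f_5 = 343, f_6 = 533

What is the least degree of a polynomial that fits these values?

D1: 10, 34, 64, 100, 142, 190
D2: 24, 30, 36, 42, 48
D3: 6, 6, 6, 6
The third differences are constant, so the polynomial has degree 3.

3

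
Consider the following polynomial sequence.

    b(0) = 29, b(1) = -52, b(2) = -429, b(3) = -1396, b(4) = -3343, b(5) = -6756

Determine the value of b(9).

Δ: -81  -377  -967  -1947  -3413
Δ²: -296  -590  -980  -1466
Δ³: -294  -390  -486
Δ⁴: -96  -96
Fourth differences constant at -96.
-486 − 96 = -582;  -1466 − 582 = -2048;  -3413 − 2048 = -5461;  -6756 − 5461 = -12217
-582 − 96 = -678;  -2048 − 678 = -2726;  -5461 − 2726 = -8187;  -12217 − 8187 = -20404
-678 − 96 = -774;  -2726 − 774 = -3500;  -8187 − 3500 = -11687;  -20404 − 11687 = -32091
-774 − 96 = -870;  -3500 − 870 = -4370;  -11687 − 4370 = -16057;  -32091 − 16057 = -48148

-48148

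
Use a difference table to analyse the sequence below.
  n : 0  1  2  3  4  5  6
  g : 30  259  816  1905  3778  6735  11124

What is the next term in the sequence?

17341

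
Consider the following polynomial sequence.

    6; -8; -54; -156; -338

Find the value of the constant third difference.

Δ: -14, -46, -102, -182
Δ²: -32, -56, -80
Δ³: -24, -24

-24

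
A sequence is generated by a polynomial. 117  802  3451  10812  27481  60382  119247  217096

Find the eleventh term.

934147

685  2649  7361  16669  32901  58865  97849
1964  4712  9308  16232  25964  38984
2748  4596  6924  9732  13020
1848  2328  2808  3288
480  480  480
Fifth differences constant at 480.
3288 + 480 = 3768;  13020 + 3768 = 16788;  38984 + 16788 = 55772;  97849 + 55772 = 153621;  217096 + 153621 = 370717
3768 + 480 = 4248;  16788 + 4248 = 21036;  55772 + 21036 = 76808;  153621 + 76808 = 230429;  370717 + 230429 = 601146
4248 + 480 = 4728;  21036 + 4728 = 25764;  76808 + 25764 = 102572;  230429 + 102572 = 333001;  601146 + 333001 = 934147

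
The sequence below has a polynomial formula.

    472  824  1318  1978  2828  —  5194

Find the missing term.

Using the first 5 terms:
352  494  660  850
142  166  190
24  24
Constant third difference = 24.
Extend forward: 190 + 24 = 214;  850 + 214 = 1064;  2828 + 1064 = 3892

3892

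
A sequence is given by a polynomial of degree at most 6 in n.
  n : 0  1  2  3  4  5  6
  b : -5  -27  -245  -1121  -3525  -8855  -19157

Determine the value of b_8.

D1: -22, -218, -876, -2404, -5330, -10302
D2: -196, -658, -1528, -2926, -4972
D3: -462, -870, -1398, -2046
D4: -408, -528, -648
D5: -120, -120
Constant fifth difference = -120, so extend:
-648 − 120 = -768;  -2046 − 768 = -2814;  -4972 − 2814 = -7786;  -10302 − 7786 = -18088;  -19157 − 18088 = -37245
-768 − 120 = -888;  -2814 − 888 = -3702;  -7786 − 3702 = -11488;  -18088 − 11488 = -29576;  -37245 − 29576 = -66821

-66821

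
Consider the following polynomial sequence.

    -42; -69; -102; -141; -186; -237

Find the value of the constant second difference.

Δ: -27, -33, -39, -45, -51
Δ²: -6, -6, -6, -6

-6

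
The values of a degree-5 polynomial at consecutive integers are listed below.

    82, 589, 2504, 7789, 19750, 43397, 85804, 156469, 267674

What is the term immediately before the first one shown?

5

507, 1915, 5285, 11961, 23647, 42407, 70665, 111205
1408, 3370, 6676, 11686, 18760, 28258, 40540
1962, 3306, 5010, 7074, 9498, 12282
1344, 1704, 2064, 2424, 2784
360, 360, 360, 360
The fifth differences are constant at 360.
Work back: 1344 − 360 = 984;  1962 − 984 = 978;  1408 − 978 = 430;  507 − 430 = 77;  82 − 77 = 5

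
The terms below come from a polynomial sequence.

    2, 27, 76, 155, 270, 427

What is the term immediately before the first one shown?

25, 49, 79, 115, 157
24, 30, 36, 42
6, 6, 6
The third differences are constant at 6.
Work back: 24 − 6 = 18;  25 − 18 = 7;  2 − 7 = -5

-5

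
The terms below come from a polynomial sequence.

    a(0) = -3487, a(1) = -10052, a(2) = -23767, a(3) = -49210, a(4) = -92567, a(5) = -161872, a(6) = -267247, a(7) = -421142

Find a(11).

-1865842

D1: -6565 , -13715 , -25443 , -43357 , -69305 , -105375 , -153895
D2: -7150 , -11728 , -17914 , -25948 , -36070 , -48520
D3: -4578 , -6186 , -8034 , -10122 , -12450
D4: -1608 , -1848 , -2088 , -2328
D5: -240 , -240 , -240
The fifth differences are constant (-240).
-2328 − 240 = -2568;  -12450 − 2568 = -15018;  -48520 − 15018 = -63538;  -153895 − 63538 = -217433;  -421142 − 217433 = -638575
-2568 − 240 = -2808;  -15018 − 2808 = -17826;  -63538 − 17826 = -81364;  -217433 − 81364 = -298797;  -638575 − 298797 = -937372
-2808 − 240 = -3048;  -17826 − 3048 = -20874;  -81364 − 20874 = -102238;  -298797 − 102238 = -401035;  -937372 − 401035 = -1338407
-3048 − 240 = -3288;  -20874 − 3288 = -24162;  -102238 − 24162 = -126400;  -401035 − 126400 = -527435;  -1338407 − 527435 = -1865842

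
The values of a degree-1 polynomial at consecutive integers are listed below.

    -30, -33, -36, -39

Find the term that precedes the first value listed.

-27

-3  -3  -3
The first differences are constant at -3.
Work back: -30 + 3 = -27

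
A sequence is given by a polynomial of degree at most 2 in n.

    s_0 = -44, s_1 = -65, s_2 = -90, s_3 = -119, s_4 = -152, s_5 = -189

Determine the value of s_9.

-377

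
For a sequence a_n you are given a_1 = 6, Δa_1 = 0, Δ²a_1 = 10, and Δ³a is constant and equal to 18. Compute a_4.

Build the table forward from the leading diagonal:
Third differences: 18  18  18  18
Second differences: 10  28  46  64
First differences: 0  10  38  84
a: 6  6  16  54

54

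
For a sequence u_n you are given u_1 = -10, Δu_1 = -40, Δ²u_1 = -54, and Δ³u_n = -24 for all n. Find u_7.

-1540

Build the table forward from the leading diagonal:
Δ³: -24, -24, -24, -24, -24, -24, -24
Δ²: -54, -78, -102, -126, -150, -174, -198
Δ: -40, -94, -172, -274, -400, -550, -724
u: -10, -50, -144, -316, -590, -990, -1540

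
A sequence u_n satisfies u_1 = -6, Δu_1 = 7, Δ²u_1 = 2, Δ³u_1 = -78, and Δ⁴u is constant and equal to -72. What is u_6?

Build the table forward from the leading diagonal:
Δ⁴: -72, -72, -72, -72, -72, -72
Δ³: -78, -150, -222, -294, -366, -438
Δ²: 2, -76, -226, -448, -742, -1108
Δ: 7, 9, -67, -293, -741, -1483
u: -6, 1, 10, -57, -350, -1091

-1091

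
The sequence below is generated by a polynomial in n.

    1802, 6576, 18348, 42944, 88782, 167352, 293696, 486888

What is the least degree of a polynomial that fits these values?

Δ: 4774, 11772, 24596, 45838, 78570, 126344, 193192
Δ²: 6998, 12824, 21242, 32732, 47774, 66848
Δ³: 5826, 8418, 11490, 15042, 19074
Δ⁴: 2592, 3072, 3552, 4032
Δ⁵: 480, 480, 480
The fifth differences are constant, so the polynomial has degree 5.

5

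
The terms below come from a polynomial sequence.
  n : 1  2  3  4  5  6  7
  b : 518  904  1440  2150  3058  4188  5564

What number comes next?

Δ: 386, 536, 710, 908, 1130, 1376
Δ²: 150, 174, 198, 222, 246
Δ³: 24, 24, 24, 24
Third differences constant at 24.
246 + 24 = 270;  1376 + 270 = 1646;  5564 + 1646 = 7210

7210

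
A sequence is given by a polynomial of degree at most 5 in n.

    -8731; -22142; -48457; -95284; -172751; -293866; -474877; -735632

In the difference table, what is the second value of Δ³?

First differences: -13411, -26315, -46827, -77467, -121115, -181011, -260755
Second differences: -12904, -20512, -30640, -43648, -59896, -79744
Third differences: -7608, -10128, -13008, -16248, -19848
Fourth differences: -2520, -2880, -3240, -3600
Fifth differences: -360, -360, -360

-10128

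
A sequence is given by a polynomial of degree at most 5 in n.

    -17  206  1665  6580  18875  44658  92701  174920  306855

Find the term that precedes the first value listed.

Δ: 223  1459  4915  12295  25783  48043  82219  131935
Δ²: 1236  3456  7380  13488  22260  34176  49716
Δ³: 2220  3924  6108  8772  11916  15540
Δ⁴: 1704  2184  2664  3144  3624
Δ⁵: 480  480  480  480
The fifth differences are constant at 480.
Work back: 1704 − 480 = 1224;  2220 − 1224 = 996;  1236 − 996 = 240;  223 − 240 = -17;  -17 + 17 = 0

0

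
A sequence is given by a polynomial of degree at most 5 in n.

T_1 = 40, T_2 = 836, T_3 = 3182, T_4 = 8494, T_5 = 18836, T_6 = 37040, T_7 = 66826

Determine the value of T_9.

181184

796, 2346, 5312, 10342, 18204, 29786
1550, 2966, 5030, 7862, 11582
1416, 2064, 2832, 3720
648, 768, 888
120, 120
The fifth differences are constant (120).
888 + 120 = 1008;  3720 + 1008 = 4728;  11582 + 4728 = 16310;  29786 + 16310 = 46096;  66826 + 46096 = 112922
1008 + 120 = 1128;  4728 + 1128 = 5856;  16310 + 5856 = 22166;  46096 + 22166 = 68262;  112922 + 68262 = 181184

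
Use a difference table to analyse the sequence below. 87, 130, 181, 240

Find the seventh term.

43  51  59
8  8
Second differences constant at 8.
59 + 8 = 67;  240 + 67 = 307
67 + 8 = 75;  307 + 75 = 382
75 + 8 = 83;  382 + 83 = 465

465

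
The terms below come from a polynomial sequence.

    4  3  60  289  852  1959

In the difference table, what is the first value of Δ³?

114

Δ: -1, 57, 229, 563, 1107
Δ²: 58, 172, 334, 544
Δ³: 114, 162, 210
Δ⁴: 48, 48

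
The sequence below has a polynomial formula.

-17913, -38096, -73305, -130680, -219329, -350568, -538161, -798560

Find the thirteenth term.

Δ: -20183, -35209, -57375, -88649, -131239, -187593, -260399
Δ²: -15026, -22166, -31274, -42590, -56354, -72806
Δ³: -7140, -9108, -11316, -13764, -16452
Δ⁴: -1968, -2208, -2448, -2688
Δ⁵: -240, -240, -240
The fifth differences are constant (-240).
-2688 − 240 = -2928;  -16452 − 2928 = -19380;  -72806 − 19380 = -92186;  -260399 − 92186 = -352585;  -798560 − 352585 = -1151145
-2928 − 240 = -3168;  -19380 − 3168 = -22548;  -92186 − 22548 = -114734;  -352585 − 114734 = -467319;  -1151145 − 467319 = -1618464
-3168 − 240 = -3408;  -22548 − 3408 = -25956;  -114734 − 25956 = -140690;  -467319 − 140690 = -608009;  -1618464 − 608009 = -2226473
-3408 − 240 = -3648;  -25956 − 3648 = -29604;  -140690 − 29604 = -170294;  -608009 − 170294 = -778303;  -2226473 − 778303 = -3004776
-3648 − 240 = -3888;  -29604 − 3888 = -33492;  -170294 − 33492 = -203786;  -778303 − 203786 = -982089;  -3004776 − 982089 = -3986865

-3986865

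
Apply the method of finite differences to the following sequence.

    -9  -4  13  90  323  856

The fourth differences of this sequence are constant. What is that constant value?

D1: 5, 17, 77, 233, 533
D2: 12, 60, 156, 300
D3: 48, 96, 144
D4: 48, 48

48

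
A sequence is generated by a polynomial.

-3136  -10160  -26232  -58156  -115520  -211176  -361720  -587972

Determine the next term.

-915456

-7024 , -16072 , -31924 , -57364 , -95656 , -150544 , -226252
-9048 , -15852 , -25440 , -38292 , -54888 , -75708
-6804 , -9588 , -12852 , -16596 , -20820
-2784 , -3264 , -3744 , -4224
-480 , -480 , -480
Fifth differences constant at -480.
-4224 − 480 = -4704;  -20820 − 4704 = -25524;  -75708 − 25524 = -101232;  -226252 − 101232 = -327484;  -587972 − 327484 = -915456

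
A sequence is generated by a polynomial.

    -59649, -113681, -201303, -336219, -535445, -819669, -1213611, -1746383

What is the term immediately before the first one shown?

-28455

Δ: -54032  -87622  -134916  -199226  -284224  -393942  -532772
Δ²: -33590  -47294  -64310  -84998  -109718  -138830
Δ³: -13704  -17016  -20688  -24720  -29112
Δ⁴: -3312  -3672  -4032  -4392
Δ⁵: -360  -360  -360
The fifth differences are constant at -360.
Work back: -3312 + 360 = -2952;  -13704 + 2952 = -10752;  -33590 + 10752 = -22838;  -54032 + 22838 = -31194;  -59649 + 31194 = -28455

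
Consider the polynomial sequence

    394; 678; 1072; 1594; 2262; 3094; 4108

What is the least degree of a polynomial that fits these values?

First differences: 284, 394, 522, 668, 832, 1014
Second differences: 110, 128, 146, 164, 182
Third differences: 18, 18, 18, 18
The third differences are constant, so the polynomial has degree 3.

3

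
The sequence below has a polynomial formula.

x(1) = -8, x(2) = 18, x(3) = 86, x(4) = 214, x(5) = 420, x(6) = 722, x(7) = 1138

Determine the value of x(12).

First differences: 26  68  128  206  302  416
Second differences: 42  60  78  96  114
Third differences: 18  18  18  18
The third differences are constant (18).
114 + 18 = 132;  416 + 132 = 548;  1138 + 548 = 1686
132 + 18 = 150;  548 + 150 = 698;  1686 + 698 = 2384
150 + 18 = 168;  698 + 168 = 866;  2384 + 866 = 3250
168 + 18 = 186;  866 + 186 = 1052;  3250 + 1052 = 4302
186 + 18 = 204;  1052 + 204 = 1256;  4302 + 1256 = 5558

5558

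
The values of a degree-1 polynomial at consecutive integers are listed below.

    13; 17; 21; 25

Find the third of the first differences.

First differences: 4, 4, 4

4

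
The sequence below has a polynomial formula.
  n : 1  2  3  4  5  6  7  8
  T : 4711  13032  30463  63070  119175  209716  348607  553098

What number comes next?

First differences: 8321 , 17431 , 32607 , 56105 , 90541 , 138891 , 204491
Second differences: 9110 , 15176 , 23498 , 34436 , 48350 , 65600
Third differences: 6066 , 8322 , 10938 , 13914 , 17250
Fourth differences: 2256 , 2616 , 2976 , 3336
Fifth differences: 360 , 360 , 360
Fifth differences constant at 360.
3336 + 360 = 3696;  17250 + 3696 = 20946;  65600 + 20946 = 86546;  204491 + 86546 = 291037;  553098 + 291037 = 844135

844135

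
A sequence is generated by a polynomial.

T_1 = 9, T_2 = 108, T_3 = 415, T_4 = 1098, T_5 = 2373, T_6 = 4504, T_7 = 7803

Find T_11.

40599

D1: 99 , 307 , 683 , 1275 , 2131 , 3299
D2: 208 , 376 , 592 , 856 , 1168
D3: 168 , 216 , 264 , 312
D4: 48 , 48 , 48
The fourth differences are constant (48).
312 + 48 = 360;  1168 + 360 = 1528;  3299 + 1528 = 4827;  7803 + 4827 = 12630
360 + 48 = 408;  1528 + 408 = 1936;  4827 + 1936 = 6763;  12630 + 6763 = 19393
408 + 48 = 456;  1936 + 456 = 2392;  6763 + 2392 = 9155;  19393 + 9155 = 28548
456 + 48 = 504;  2392 + 504 = 2896;  9155 + 2896 = 12051;  28548 + 12051 = 40599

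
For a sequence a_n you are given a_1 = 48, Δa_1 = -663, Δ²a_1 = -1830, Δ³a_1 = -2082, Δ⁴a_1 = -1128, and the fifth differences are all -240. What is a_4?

-9513

Build the table forward from the leading diagonal:
Δ⁵: -240, -240, -240, -240
Δ⁴: -1128, -1368, -1608, -1848
Δ³: -2082, -3210, -4578, -6186
Δ²: -1830, -3912, -7122, -11700
Δ: -663, -2493, -6405, -13527
a: 48, -615, -3108, -9513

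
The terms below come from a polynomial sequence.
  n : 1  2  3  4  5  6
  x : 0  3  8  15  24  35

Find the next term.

48

D1: 3, 5, 7, 9, 11
D2: 2, 2, 2, 2
Second differences constant at 2.
11 + 2 = 13;  35 + 13 = 48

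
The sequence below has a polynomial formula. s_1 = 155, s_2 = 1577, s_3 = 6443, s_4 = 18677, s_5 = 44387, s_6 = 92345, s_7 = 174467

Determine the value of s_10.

802217

1422 , 4866 , 12234 , 25710 , 47958 , 82122
3444 , 7368 , 13476 , 22248 , 34164
3924 , 6108 , 8772 , 11916
2184 , 2664 , 3144
480 , 480
Fifth differences constant at 480.
3144 + 480 = 3624;  11916 + 3624 = 15540;  34164 + 15540 = 49704;  82122 + 49704 = 131826;  174467 + 131826 = 306293
3624 + 480 = 4104;  15540 + 4104 = 19644;  49704 + 19644 = 69348;  131826 + 69348 = 201174;  306293 + 201174 = 507467
4104 + 480 = 4584;  19644 + 4584 = 24228;  69348 + 24228 = 93576;  201174 + 93576 = 294750;  507467 + 294750 = 802217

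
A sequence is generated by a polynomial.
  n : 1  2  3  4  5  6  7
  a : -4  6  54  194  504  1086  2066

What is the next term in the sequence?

10 , 48 , 140 , 310 , 582 , 980
38 , 92 , 170 , 272 , 398
54 , 78 , 102 , 126
24 , 24 , 24
Fourth differences constant at 24.
126 + 24 = 150;  398 + 150 = 548;  980 + 548 = 1528;  2066 + 1528 = 3594

3594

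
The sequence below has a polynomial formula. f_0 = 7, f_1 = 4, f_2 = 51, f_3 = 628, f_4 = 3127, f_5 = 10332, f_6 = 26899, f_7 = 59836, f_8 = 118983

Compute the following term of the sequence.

D1: -3  47  577  2499  7205  16567  32937  59147
D2: 50  530  1922  4706  9362  16370  26210
D3: 480  1392  2784  4656  7008  9840
D4: 912  1392  1872  2352  2832
D5: 480  480  480  480
The fifth differences are constant (480).
2832 + 480 = 3312;  9840 + 3312 = 13152;  26210 + 13152 = 39362;  59147 + 39362 = 98509;  118983 + 98509 = 217492

217492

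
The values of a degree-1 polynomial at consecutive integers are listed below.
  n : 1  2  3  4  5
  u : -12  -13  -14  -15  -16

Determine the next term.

First differences: -1, -1, -1, -1
Constant first difference = -1, so extend:
-16 − 1 = -17

-17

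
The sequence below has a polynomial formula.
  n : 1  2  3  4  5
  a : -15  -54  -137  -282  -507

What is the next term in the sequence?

-830

-39, -83, -145, -225
-44, -62, -80
-18, -18
Third differences constant at -18.
-80 − 18 = -98;  -225 − 98 = -323;  -507 − 323 = -830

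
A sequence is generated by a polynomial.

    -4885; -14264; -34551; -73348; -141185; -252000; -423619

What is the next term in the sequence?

-678236

D1: -9379, -20287, -38797, -67837, -110815, -171619
D2: -10908, -18510, -29040, -42978, -60804
D3: -7602, -10530, -13938, -17826
D4: -2928, -3408, -3888
D5: -480, -480
Fifth differences constant at -480.
-3888 − 480 = -4368;  -17826 − 4368 = -22194;  -60804 − 22194 = -82998;  -171619 − 82998 = -254617;  -423619 − 254617 = -678236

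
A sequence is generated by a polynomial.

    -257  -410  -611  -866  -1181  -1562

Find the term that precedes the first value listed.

-153  -201  -255  -315  -381
-48  -54  -60  -66
-6  -6  -6
The third differences are constant at -6.
Work back: -48 + 6 = -42;  -153 + 42 = -111;  -257 + 111 = -146

-146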